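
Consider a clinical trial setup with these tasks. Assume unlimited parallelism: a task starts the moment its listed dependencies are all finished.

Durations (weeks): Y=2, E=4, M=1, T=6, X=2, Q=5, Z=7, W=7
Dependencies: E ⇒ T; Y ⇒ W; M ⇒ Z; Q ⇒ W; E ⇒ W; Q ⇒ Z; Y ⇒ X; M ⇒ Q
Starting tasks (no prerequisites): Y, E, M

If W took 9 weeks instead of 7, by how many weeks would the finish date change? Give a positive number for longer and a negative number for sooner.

2

Baseline: M→Q→W = 1+5+7 = 13 → 13 weeks.
W is on the critical path; changing it to 9 makes that path 15 weeks.
That remains the longest chain; total 15 weeks.
Change in finish: 15 − 13 = +2 weeks.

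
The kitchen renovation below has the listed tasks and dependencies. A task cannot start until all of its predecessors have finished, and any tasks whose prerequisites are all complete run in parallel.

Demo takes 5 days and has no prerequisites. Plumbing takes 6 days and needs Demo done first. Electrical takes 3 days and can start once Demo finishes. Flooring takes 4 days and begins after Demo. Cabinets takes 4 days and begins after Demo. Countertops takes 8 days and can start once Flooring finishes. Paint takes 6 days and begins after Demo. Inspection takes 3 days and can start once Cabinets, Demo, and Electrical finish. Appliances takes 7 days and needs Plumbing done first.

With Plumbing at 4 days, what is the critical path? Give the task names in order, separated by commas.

Demo, Flooring, Countertops

As given, the longest chain is Demo→Plumbing→Appliances = 5+6+7 = 18, so the finish is 18 days.
Plumbing lies on that path, so at 4 days the path becomes 16 days.
Now Demo→Flooring→Countertops = 5+4+8 = 17 is longest, so the finish becomes 17 days.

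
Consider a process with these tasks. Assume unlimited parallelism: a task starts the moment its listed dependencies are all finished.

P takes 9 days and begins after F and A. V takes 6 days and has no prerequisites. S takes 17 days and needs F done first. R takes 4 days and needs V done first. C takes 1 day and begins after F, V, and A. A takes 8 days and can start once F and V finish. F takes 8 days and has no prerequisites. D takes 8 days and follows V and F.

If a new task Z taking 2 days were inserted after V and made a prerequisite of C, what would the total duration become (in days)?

Originally the process takes 25 days.
With Z inserted, C now waits for max(F, V, A, Z).
New critical path: F→A→P = 8+8+9 = 25 ⇒ 25 days.

25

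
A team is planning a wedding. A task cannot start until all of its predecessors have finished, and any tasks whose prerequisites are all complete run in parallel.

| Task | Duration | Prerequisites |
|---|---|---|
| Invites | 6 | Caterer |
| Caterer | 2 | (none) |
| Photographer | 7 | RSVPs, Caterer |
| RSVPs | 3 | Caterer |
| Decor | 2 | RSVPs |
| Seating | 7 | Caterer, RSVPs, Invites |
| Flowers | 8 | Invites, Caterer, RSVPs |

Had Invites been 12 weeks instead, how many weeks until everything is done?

22

As given, the longest chain is Caterer→Invites→Flowers = 2+6+8 = 16, so the finish is 16 weeks.
Since Invites is critical, the +6 change carries straight to that chain (now 22 weeks).
That remains the longest chain; total 22 weeks.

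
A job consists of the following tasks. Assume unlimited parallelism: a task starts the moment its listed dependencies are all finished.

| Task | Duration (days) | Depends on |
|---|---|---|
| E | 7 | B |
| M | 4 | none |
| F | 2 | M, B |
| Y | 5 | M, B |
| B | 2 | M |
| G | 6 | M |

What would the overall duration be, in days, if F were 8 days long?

14

As given, the longest chain is M→B→E = 4+2+7 = 13, so the finish is 13 days.
F is off the critical path — its longest chain is 8 days, giving 5 of slack.
New critical path: M→B→F = 4+2+8 = 14 ⇒ 14 days.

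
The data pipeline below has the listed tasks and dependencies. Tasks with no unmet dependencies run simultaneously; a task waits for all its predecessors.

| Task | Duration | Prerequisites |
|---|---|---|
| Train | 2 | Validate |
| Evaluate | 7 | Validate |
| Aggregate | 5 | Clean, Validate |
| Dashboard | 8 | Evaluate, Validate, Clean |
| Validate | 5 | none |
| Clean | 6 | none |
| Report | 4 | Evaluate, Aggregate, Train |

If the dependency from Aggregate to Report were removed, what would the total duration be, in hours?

20

Before: longest chain Validate→Evaluate→Dashboard = 5+7+8 = 20, finish 20.
Dropping Aggregate→Report doesn't change Report's earliest start (12); another predecessor still binds.
New critical path: Validate→Evaluate→Dashboard = 5+7+8 = 20 ⇒ 20 hours.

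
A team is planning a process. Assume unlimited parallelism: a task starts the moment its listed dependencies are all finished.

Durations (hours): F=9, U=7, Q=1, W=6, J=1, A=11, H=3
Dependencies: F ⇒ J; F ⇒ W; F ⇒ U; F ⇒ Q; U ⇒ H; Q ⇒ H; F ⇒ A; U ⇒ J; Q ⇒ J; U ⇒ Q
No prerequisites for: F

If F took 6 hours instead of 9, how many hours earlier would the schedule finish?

The binding path is F→U→Q→H = 9+7+1+3 = 20; finish at 20 hours.
F is on the critical path; changing it to 6 makes that path 17 hours.
No other chain overtakes it, so the finish is 17 hours.
Change in finish: 17 − 20 = -3 hours.

3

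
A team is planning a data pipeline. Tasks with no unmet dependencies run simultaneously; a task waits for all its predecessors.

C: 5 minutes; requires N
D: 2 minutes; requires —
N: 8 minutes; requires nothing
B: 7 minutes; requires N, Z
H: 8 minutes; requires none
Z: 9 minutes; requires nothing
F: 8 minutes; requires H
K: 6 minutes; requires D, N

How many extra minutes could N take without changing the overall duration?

Critical path: H→F = 8+8 = 16, so the finish is 16 minutes.
N finishes as early as 8 and must finish by 9.
Float = 16 − 15 = 1.

1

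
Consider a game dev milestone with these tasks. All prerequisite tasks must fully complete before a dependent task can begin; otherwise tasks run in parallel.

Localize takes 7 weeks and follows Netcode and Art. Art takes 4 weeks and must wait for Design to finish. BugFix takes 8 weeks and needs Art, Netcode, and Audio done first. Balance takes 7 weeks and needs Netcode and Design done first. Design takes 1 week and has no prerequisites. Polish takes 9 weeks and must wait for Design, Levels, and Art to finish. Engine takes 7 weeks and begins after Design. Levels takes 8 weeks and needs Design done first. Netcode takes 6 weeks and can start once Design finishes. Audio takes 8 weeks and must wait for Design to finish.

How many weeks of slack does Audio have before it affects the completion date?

1

Design→Levels→Polish = 1+8+9 = 18 sets the makespan at 18 weeks.
Longest path through Audio: 17 weeks (earliest finish 9, latest finish 10).
Float = 18 − 17 = 1.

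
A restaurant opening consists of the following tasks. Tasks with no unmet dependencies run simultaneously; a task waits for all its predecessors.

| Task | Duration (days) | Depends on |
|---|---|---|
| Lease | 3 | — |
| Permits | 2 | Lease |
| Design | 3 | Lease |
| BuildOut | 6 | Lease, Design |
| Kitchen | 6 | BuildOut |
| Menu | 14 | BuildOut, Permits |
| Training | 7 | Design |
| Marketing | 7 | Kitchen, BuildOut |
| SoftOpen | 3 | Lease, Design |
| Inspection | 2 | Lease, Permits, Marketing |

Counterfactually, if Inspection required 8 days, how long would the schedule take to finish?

As given, the longest chain is Lease→Design→BuildOut→Kitchen→Marketing→Inspection = 3+3+6+6+7+2 = 27, so the finish is 27 days.
Inspection is on the critical path; changing it to 8 makes that path 33 days.
That remains the longest chain; total 33 days.

33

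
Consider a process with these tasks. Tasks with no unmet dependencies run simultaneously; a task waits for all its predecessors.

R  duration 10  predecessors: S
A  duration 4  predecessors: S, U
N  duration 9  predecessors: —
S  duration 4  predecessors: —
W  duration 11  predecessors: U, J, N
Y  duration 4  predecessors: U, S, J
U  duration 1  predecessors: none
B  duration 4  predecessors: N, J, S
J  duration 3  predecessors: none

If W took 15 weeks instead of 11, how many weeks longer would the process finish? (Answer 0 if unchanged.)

Actual critical path: N→W = 9+11 = 20 ⇒ 20 weeks.
W lies on that path, so at 15 weeks the path becomes 24 weeks.
No other chain overtakes it, so the finish is 24 weeks.
Change in finish: 24 − 20 = +4 weeks.

4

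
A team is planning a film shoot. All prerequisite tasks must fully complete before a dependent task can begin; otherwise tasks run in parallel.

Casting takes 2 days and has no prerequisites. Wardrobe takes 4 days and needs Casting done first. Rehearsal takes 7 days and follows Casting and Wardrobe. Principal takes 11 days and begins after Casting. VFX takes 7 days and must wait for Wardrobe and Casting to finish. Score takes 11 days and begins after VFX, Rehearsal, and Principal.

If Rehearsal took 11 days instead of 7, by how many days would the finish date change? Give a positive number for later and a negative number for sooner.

4

Critical path before the change: Casting→Wardrobe→Rehearsal→Score = 2+4+7+11 = 24 giving 24 days.
Rehearsal is on the critical path; changing it to 11 makes that path 28 days.
The critical path is still Casting→Wardrobe→Rehearsal→Score; finish is now 28 days.
Change in finish: 28 − 24 = +4 days.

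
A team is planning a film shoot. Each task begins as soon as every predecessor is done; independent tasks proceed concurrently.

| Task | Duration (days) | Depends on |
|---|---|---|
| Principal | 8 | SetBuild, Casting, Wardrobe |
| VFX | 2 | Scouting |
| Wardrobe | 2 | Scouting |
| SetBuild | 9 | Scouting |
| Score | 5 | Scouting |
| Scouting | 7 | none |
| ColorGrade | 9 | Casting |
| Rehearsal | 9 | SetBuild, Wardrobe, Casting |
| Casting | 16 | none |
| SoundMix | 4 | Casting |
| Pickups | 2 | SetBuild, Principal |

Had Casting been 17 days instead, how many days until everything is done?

27

The binding path is Casting→Principal→Pickups = 16+8+2 = 26; finish at 26 days.
Since Casting is critical, the +1 change carries straight to that chain (now 27 days).
That remains the longest chain; total 27 days.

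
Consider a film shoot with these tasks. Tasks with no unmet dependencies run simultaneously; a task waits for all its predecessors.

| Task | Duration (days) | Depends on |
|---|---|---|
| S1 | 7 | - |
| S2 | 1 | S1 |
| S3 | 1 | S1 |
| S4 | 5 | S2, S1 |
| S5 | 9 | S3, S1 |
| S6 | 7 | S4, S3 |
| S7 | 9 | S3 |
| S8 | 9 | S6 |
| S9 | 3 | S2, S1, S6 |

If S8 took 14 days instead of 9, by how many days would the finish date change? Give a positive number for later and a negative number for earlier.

5

The binding path is S1→S2→S4→S6→S8 = 7+1+5+7+9 = 29; finish at 29 days.
S8 lies on that path, so at 14 days the path becomes 34 days.
That remains the longest chain; total 34 days.
Change in finish: 34 − 29 = +5 days.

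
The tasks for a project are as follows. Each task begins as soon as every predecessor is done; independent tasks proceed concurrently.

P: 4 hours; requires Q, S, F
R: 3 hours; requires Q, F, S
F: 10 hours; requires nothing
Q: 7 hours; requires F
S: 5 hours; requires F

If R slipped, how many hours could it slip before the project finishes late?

1

F→Q→P = 10+7+4 = 21 sets the makespan at 21 hours.
R finishes as early as 20 and must finish by 21.
Float = 21 − 20 = 1.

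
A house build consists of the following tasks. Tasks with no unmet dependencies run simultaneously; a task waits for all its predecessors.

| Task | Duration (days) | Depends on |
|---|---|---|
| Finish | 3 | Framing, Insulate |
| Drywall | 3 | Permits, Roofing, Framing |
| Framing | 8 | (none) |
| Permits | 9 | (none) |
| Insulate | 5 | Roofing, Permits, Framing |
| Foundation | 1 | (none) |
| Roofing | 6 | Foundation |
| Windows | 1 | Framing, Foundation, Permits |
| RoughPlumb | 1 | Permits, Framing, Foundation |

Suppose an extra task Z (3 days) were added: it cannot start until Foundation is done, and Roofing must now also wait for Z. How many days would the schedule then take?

18

Originally the schedule takes 17 days.
With Z inserted, Roofing now waits for max(Foundation, Z).
New critical path: Foundation→Z→Roofing→Insulate→Finish = 1+3+6+5+3 = 18 ⇒ 18 days.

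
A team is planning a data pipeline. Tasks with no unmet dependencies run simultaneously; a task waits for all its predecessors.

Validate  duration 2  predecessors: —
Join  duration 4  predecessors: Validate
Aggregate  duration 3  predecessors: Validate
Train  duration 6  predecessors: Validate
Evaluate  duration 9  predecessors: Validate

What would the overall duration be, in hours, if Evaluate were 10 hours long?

12

The binding path is Validate→Evaluate = 2+9 = 11; finish at 11 hours.
Evaluate is on the critical path; changing it to 10 makes that path 12 hours.
No other chain overtakes it, so the finish is 12 hours.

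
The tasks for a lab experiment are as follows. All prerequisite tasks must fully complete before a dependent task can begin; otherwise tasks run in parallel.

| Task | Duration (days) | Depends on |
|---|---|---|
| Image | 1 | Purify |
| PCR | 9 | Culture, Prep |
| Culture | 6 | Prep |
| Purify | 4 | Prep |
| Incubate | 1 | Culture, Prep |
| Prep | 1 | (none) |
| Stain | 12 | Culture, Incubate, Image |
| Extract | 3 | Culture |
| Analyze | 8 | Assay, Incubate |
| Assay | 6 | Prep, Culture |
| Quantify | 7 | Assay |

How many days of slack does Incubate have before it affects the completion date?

Critical path: Prep→Culture→Assay→Analyze = 1+6+6+8 = 21, so the finish is 21 days.
Incubate finishes as early as 8 and must finish by 9.
Float = 21 − 20 = 1.

1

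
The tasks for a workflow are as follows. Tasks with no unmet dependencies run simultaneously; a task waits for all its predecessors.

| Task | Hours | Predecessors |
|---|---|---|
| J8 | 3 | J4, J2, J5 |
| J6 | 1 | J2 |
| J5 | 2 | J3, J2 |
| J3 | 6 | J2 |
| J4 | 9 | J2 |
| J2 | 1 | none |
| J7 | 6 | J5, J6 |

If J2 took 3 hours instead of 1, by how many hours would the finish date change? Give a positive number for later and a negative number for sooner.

The binding path is J2→J3→J5→J7 = 1+6+2+6 = 15; finish at 15 hours.
J2 is on the critical path; changing it to 3 makes that path 17 hours.
That remains the longest chain; total 17 hours.
Change in finish: 17 − 15 = +2 hours.

2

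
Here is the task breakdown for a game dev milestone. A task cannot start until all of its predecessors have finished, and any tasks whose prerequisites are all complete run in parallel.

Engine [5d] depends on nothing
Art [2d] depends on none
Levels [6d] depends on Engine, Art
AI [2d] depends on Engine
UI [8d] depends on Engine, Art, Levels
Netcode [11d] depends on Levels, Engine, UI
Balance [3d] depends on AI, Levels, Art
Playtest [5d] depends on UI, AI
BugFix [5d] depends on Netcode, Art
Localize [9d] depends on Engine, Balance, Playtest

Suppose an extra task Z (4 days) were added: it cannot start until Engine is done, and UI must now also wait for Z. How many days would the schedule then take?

35

Originally the schedule takes 35 days.
With Z inserted, UI now waits for max(Engine, Art, Levels, Z).
New critical path: Engine→Levels→UI→Netcode→BugFix = 5+6+8+11+5 = 35 ⇒ 35 days.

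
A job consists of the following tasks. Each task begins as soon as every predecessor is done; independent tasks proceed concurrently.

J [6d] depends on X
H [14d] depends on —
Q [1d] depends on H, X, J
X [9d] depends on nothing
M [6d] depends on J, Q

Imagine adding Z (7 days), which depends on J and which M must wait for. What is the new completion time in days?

28

Originally the plan takes 22 days.
With Z inserted, M now waits for max(J, Q, Z).
New critical path: X→J→Z→M = 9+6+7+6 = 28 ⇒ 28 days.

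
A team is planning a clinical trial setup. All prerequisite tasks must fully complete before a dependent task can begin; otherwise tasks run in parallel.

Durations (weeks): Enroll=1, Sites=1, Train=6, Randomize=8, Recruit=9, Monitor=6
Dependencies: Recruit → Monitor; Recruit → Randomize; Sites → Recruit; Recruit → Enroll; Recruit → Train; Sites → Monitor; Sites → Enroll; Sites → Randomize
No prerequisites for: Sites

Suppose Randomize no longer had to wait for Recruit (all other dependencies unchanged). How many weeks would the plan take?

16

Original critical path: Sites→Recruit→Randomize = 1+9+8 = 18 ⇒ 18 weeks.
Without Recruit→Randomize, Randomize's earliest start moves from 10 to 1.
New critical path: Sites→Recruit→Train = 1+9+6 = 16 ⇒ 16 weeks.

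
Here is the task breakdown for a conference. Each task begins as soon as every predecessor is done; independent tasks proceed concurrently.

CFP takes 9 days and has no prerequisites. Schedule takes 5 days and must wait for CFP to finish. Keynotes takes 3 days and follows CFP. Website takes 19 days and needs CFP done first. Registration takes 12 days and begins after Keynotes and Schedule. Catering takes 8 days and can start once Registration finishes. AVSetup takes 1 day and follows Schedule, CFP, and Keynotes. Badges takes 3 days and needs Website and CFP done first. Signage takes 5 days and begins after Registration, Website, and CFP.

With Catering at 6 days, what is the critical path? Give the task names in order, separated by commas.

CFP, Website, Signage

Baseline: CFP→Schedule→Registration→Catering = 9+5+12+8 = 34 → 34 days.
Since Catering is critical, the -2 change carries straight to that chain (now 32 days).
The binding chain switches to CFP→Website→Signage = 9+19+5 = 33; finish 33 days.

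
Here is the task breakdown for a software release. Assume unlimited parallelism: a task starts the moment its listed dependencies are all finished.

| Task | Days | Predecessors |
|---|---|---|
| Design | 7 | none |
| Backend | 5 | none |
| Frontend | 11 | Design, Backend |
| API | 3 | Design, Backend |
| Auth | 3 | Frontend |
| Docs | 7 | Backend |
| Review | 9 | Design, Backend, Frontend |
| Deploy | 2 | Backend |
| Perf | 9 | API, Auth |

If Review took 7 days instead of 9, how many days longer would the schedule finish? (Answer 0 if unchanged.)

0

Baseline: Design→Frontend→Auth→Perf = 7+11+3+9 = 30 → 30 days.
Review is off the critical path — its longest chain is 27 days, giving 3 of slack.
No other chain overtakes it, so the finish is 30 days.
Change in finish: 30 − 30 = +0 days.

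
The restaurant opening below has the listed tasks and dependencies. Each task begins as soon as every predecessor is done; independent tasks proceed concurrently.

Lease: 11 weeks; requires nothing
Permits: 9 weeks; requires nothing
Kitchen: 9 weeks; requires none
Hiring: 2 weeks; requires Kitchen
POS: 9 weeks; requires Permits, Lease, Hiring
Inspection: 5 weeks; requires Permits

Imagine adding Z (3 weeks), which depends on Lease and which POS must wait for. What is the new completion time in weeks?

Originally the restaurant opening takes 20 weeks.
With Z inserted, POS now waits for max(Permits, Lease, Hiring, Z).
New critical path: Lease→Z→POS = 11+3+9 = 23 ⇒ 23 weeks.

23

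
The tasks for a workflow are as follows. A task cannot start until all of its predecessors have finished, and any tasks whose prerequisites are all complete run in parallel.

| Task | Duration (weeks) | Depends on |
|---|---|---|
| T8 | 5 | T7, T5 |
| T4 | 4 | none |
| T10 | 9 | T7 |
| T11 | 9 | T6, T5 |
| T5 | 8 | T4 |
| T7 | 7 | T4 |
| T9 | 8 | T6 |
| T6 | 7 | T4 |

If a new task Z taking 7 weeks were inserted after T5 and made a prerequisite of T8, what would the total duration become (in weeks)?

24

Originally the plan takes 21 weeks.
With Z inserted, T8 now waits for max(T7, T5, Z).
New critical path: T4→T5→Z→T8 = 4+8+7+5 = 24 ⇒ 24 weeks.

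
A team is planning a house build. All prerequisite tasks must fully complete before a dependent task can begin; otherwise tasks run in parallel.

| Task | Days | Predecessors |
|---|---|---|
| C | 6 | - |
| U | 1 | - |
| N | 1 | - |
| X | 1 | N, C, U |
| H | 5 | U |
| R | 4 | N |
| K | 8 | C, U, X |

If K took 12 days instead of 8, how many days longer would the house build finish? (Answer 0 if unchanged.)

Actual critical path: C→X→K = 6+1+8 = 15 ⇒ 15 days.
Since K is critical, the +4 change carries straight to that chain (now 19 days).
The critical path is still C→X→K; finish is now 19 days.
Change in finish: 19 − 15 = +4 days.

4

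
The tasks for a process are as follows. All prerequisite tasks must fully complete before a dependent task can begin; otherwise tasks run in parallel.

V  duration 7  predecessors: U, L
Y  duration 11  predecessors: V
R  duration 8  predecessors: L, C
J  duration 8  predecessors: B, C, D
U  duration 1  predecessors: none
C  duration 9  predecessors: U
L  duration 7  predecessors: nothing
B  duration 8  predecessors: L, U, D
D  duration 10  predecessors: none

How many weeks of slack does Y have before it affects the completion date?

The longest chain is D→B→J = 10+8+8 = 26; overall finish 26 weeks.
The longest chain containing Y totals 25 weeks.
So Y can slip 26 − 25 = 1 week.

1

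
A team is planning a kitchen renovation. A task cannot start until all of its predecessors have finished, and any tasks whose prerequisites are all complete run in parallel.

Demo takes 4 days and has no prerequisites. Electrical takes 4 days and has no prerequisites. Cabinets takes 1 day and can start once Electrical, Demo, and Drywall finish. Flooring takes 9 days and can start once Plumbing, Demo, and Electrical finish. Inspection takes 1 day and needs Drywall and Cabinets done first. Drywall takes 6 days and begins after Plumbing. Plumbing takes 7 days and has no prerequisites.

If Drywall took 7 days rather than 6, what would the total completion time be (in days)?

16

Baseline: Plumbing→Flooring = 7+9 = 16 → 16 days.
Drywall is off the critical path — its longest chain is 15 days, giving 1 of slack.
The binding chain switches to Plumbing→Drywall→Cabinets→Inspection = 7+7+1+1 = 16; finish 16 days.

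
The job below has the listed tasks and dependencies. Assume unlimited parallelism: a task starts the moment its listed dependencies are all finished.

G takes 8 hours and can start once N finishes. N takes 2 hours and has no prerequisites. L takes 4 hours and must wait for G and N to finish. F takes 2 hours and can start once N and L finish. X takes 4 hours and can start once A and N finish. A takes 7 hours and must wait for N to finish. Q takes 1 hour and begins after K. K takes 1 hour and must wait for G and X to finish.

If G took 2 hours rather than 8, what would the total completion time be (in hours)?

15

Baseline: N→G→L→F = 2+8+4+2 = 16 → 16 hours.
Since G is critical, the -6 change carries straight to that chain (now 10 hours).
The binding chain switches to N→A→X→K→Q = 2+7+4+1+1 = 15; finish 15 hours.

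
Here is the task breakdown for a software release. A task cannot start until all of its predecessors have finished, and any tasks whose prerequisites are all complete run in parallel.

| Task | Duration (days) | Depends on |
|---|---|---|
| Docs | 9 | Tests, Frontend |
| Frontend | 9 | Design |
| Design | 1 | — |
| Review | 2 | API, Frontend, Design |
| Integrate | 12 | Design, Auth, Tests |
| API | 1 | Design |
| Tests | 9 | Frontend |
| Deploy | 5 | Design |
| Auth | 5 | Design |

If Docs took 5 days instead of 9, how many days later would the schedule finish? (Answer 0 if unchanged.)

Actual critical path: Design→Frontend→Tests→Integrate = 1+9+9+12 = 31 ⇒ 31 days.
The longest path through Docs is only 28 days, so Docs has float 3.
The critical path is still Design→Frontend→Tests→Integrate; finish is now 31 days.
Change in finish: 31 − 31 = +0 days.

0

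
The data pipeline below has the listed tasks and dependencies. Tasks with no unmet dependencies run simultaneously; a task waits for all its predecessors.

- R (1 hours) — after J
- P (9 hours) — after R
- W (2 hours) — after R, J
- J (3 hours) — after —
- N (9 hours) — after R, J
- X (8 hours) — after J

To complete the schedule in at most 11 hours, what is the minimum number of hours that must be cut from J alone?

Current finish: 13 hours; target: 11.
J is on every critical path, so each hour cut from J cuts the finish by one (this holds down to a finish of 11).
Need 13 − 11 = 2 hours off J → J becomes 1 hour, finish becomes 11.

2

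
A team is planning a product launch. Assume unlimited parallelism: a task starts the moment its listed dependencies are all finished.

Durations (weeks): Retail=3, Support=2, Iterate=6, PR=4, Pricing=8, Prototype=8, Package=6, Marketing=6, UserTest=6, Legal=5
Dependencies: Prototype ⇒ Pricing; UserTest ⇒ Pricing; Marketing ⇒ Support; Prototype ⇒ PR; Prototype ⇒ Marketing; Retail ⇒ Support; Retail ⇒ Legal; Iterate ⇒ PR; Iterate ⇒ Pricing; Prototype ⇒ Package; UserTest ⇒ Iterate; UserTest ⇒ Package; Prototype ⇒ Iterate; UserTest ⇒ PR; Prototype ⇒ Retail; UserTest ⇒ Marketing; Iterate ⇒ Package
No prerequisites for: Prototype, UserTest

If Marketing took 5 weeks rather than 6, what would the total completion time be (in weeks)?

22

Baseline: Prototype→Iterate→Pricing = 8+6+8 = 22 → 22 weeks.
The longest path through Marketing is only 16 weeks, so Marketing has float 6.
The critical path is still Prototype→Iterate→Pricing; finish is now 22 weeks.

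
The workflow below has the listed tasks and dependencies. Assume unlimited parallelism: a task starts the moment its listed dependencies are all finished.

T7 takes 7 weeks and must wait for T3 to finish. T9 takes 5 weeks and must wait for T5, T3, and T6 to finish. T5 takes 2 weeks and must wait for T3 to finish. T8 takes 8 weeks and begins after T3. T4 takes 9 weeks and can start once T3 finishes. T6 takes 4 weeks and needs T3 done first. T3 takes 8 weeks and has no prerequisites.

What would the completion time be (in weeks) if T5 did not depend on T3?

17

Original critical path: T3→T4 = 8+9 = 17 ⇒ 17 weeks.
Without T3→T5, T5's earliest start moves from 8 to 0.
New critical path: T3→T4 = 8+9 = 17 ⇒ 17 weeks.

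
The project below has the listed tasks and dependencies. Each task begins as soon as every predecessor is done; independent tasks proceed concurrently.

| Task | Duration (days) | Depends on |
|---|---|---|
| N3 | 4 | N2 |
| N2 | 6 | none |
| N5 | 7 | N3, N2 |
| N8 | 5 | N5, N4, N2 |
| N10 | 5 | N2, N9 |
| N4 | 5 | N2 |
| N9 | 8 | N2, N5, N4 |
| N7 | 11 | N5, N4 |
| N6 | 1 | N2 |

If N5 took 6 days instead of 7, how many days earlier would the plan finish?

The binding path is N2→N3→N5→N9→N10 = 6+4+7+8+5 = 30; finish at 30 days.
N5 is on the critical path; changing it to 6 makes that path 29 days.
That remains the longest chain; total 29 days.
Change in finish: 29 − 30 = -1 days.

1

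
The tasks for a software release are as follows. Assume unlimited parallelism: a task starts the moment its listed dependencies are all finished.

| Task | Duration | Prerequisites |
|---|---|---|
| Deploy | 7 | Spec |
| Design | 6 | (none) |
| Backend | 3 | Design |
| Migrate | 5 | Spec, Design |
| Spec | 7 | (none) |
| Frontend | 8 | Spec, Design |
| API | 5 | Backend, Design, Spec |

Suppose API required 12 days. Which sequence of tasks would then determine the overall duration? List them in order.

As given, the longest chain is Spec→Frontend = 7+8 = 15, so the finish is 15 days.
API has 1 day of float (longest path through it is 14).
New critical path: Design→Backend→API = 6+3+12 = 21 ⇒ 21 days.

Design, Backend, API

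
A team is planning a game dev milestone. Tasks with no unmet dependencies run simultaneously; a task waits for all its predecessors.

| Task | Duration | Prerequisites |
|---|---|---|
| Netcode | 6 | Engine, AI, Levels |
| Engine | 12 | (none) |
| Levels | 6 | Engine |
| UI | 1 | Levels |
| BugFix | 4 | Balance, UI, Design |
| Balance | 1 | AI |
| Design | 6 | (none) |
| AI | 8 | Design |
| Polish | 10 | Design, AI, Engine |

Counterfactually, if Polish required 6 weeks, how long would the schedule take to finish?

24

As given, the longest chain is Design→AI→Polish = 6+8+10 = 24, so the finish is 24 weeks.
Polish is on the critical path; changing it to 6 makes that path 20 weeks.
Now Engine→Levels→Netcode = 12+6+6 = 24 is longest, so the finish becomes 24 weeks.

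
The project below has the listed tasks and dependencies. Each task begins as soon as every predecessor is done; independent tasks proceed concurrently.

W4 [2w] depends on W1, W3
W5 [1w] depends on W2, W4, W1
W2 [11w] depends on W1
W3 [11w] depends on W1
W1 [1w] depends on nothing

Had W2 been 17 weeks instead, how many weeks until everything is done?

19

The binding path is W1→W3→W4→W5 = 1+11+2+1 = 15; finish at 15 weeks.
The longest path through W2 is only 13 weeks, so W2 has float 2.
New critical path: W1→W2→W5 = 1+17+1 = 19 ⇒ 19 weeks.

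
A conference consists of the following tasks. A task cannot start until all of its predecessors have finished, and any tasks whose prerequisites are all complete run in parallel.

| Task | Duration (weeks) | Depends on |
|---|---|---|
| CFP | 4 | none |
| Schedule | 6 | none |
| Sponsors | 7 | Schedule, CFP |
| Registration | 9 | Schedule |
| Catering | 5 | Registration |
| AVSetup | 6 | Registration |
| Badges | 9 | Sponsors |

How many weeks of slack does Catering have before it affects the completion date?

The longest chain is Schedule→Sponsors→Badges = 6+7+9 = 22; overall finish 22 weeks.
Longest path through Catering: 20 weeks (earliest finish 20, latest finish 22).
So Catering can slip 22 − 20 = 2 weeks.

2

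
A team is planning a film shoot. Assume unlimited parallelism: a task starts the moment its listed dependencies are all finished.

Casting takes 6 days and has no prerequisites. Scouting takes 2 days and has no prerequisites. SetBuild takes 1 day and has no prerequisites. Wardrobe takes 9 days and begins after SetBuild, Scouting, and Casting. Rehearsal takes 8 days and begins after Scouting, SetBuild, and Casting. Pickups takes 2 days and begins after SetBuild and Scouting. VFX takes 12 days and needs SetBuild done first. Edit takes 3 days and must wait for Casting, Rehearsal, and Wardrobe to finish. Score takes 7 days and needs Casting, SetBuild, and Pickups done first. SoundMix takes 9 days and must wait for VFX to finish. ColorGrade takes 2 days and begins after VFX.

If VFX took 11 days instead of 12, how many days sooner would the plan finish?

1

As given, the longest chain is SetBuild→VFX→SoundMix = 1+12+9 = 22, so the finish is 22 days.
Since VFX is critical, the -1 change carries straight to that chain (now 21 days).
That remains the longest chain; total 21 days.
Change in finish: 21 − 22 = -1 days.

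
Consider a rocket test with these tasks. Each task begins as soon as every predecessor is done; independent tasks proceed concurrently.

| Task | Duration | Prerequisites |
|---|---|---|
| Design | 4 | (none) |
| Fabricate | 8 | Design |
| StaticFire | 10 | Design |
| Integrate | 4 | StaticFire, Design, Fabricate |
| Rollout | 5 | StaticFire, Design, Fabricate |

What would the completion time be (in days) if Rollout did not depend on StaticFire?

With the dependency in place, Design→StaticFire→Rollout = 4+10+5 = 19 sets the finish at 19 days.
Without StaticFire→Rollout, Rollout's earliest start moves from 14 to 12.
After: Design→StaticFire→Integrate = 4+10+4 = 18 → 18 days.

18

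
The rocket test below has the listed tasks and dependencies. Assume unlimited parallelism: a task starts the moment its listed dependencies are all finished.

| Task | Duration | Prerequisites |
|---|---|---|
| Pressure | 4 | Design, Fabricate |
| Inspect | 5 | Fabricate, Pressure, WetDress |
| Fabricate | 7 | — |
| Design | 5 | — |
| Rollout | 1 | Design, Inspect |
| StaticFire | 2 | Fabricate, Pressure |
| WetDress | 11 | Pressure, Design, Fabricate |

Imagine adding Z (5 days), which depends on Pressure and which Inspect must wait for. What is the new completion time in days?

28

Originally the project takes 28 days.
With Z inserted, Inspect now waits for max(Fabricate, Pressure, WetDress, Z).
New critical path: Fabricate→Pressure→WetDress→Inspect→Rollout = 7+4+11+5+1 = 28 ⇒ 28 days.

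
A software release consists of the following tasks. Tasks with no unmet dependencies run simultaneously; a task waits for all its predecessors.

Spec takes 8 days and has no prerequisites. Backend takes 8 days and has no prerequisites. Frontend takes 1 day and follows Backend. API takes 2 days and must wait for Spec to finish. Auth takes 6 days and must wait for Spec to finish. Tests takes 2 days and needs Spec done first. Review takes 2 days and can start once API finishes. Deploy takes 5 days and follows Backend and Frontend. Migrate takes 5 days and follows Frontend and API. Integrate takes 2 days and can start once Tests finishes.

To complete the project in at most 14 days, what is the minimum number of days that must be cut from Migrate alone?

Current finish: 15 days; target: 14.
Migrate is on every critical path, so each day cut from Migrate cuts the finish by one (this holds down to a finish of 14).
Need 15 − 14 = 1 day off Migrate → Migrate becomes 4 days, finish becomes 14.

1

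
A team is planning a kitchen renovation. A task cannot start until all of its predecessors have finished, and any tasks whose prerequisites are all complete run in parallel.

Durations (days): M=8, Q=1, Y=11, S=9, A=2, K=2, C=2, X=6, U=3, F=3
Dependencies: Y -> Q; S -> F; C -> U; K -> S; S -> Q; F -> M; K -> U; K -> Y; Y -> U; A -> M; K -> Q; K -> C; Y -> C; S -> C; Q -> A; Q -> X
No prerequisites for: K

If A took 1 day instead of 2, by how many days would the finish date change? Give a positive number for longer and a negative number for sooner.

Critical path before the change: K→Y→Q→A→M = 2+11+1+2+8 = 24 giving 24 days.
A lies on that path, so at 1 day the path becomes 23 days.
No other chain overtakes it, so the finish is 23 days.
Change in finish: 23 − 24 = -1 days.

-1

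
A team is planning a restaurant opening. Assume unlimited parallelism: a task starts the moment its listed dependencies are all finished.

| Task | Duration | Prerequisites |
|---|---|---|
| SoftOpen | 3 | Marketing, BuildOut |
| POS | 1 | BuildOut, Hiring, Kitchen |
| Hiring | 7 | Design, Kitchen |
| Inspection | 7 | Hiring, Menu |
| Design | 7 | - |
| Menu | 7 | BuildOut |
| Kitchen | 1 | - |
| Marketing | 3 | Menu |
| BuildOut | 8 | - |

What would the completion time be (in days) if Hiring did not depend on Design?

22

Before: longest chain BuildOut→Menu→Inspection = 8+7+7 = 22, finish 22.
Without Design→Hiring, Hiring's earliest start moves from 7 to 1.
After: BuildOut→Menu→Inspection = 8+7+7 = 22 → 22 days.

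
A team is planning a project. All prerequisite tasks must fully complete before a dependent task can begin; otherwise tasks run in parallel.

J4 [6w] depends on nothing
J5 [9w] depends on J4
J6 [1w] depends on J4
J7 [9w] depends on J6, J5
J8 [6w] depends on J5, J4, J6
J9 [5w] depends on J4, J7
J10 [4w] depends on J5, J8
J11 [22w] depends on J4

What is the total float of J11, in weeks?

Critical path: J4→J5→J7→J9 = 6+9+9+5 = 29, so the finish is 29 weeks.
The longest chain containing J11 totals 28 weeks.
Float = 29 − 28 = 1.

1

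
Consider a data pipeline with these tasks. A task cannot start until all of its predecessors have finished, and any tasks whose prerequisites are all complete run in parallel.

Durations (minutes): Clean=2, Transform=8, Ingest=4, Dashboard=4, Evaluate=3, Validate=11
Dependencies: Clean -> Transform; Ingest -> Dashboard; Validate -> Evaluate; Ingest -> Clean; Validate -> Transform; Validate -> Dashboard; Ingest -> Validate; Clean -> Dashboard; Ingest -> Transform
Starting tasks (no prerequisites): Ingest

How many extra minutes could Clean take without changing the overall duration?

9

Ingest→Validate→Transform = 4+11+8 = 23 sets the makespan at 23 minutes.
Clean finishes as early as 6 and must finish by 15.
So Clean can slip 15 − 6 = 9 minutes.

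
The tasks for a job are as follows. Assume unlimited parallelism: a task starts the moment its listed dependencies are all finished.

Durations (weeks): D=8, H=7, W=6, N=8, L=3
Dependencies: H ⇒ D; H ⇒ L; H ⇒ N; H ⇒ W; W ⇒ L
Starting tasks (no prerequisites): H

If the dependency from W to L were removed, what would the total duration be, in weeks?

Original critical path: H→W→L = 7+6+3 = 16 ⇒ 16 weeks.
Without W→L, L's earliest start moves from 13 to 7.
After: H→N = 7+8 = 15 → 15 weeks.

15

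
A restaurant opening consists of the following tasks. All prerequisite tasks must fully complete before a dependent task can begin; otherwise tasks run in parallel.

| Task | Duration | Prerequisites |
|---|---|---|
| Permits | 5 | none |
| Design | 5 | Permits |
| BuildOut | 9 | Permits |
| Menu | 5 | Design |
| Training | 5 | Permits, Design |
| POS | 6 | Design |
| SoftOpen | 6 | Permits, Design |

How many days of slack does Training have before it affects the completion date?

1

The longest chain is Permits→Design→POS = 5+5+6 = 16; overall finish 16 days.
The longest chain containing Training totals 15 days.
So Training can slip 16 − 15 = 1 day.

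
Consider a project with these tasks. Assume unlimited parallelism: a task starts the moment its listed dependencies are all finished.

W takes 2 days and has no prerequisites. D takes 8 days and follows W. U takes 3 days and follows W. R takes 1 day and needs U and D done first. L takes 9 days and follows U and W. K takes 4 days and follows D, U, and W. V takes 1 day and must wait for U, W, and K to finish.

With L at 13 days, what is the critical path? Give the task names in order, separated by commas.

W, U, L

Actual critical path: W→D→K→V = 2+8+4+1 = 15 ⇒ 15 days.
L is off the critical path — its longest chain is 14 days, giving 1 of slack.
Now W→U→L = 2+3+13 = 18 is longest, so the finish becomes 18 days.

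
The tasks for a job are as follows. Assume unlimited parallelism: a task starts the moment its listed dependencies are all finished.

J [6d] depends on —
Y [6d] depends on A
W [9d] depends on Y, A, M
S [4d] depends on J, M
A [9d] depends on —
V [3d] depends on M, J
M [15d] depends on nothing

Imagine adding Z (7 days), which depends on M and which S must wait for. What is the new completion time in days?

26

Originally the job takes 24 days.
With Z inserted, S now waits for max(J, M, Z).
New critical path: M→Z→S = 15+7+4 = 26 ⇒ 26 days.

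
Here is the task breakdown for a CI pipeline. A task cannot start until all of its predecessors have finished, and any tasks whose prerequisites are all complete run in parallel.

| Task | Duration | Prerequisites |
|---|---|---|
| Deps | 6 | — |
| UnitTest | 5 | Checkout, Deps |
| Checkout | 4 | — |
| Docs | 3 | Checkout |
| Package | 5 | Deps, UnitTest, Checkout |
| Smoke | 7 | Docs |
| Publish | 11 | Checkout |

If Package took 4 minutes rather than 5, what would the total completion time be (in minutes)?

15

Baseline: Deps→UnitTest→Package = 6+5+5 = 16 → 16 minutes.
Package is on the critical path; changing it to 4 makes that path 15 minutes.
Now Checkout→Publish = 4+11 = 15 is longest, so the finish becomes 15 minutes.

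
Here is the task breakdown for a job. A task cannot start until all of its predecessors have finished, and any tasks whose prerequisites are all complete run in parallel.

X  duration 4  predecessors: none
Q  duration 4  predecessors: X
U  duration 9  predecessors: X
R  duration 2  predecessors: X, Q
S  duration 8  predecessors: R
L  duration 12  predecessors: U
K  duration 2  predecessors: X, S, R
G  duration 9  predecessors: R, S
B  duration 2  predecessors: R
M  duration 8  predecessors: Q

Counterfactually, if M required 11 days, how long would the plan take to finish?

27

Critical path before the change: X→Q→R→S→G = 4+4+2+8+9 = 27 giving 27 days.
The longest path through M is only 16 days, so M has float 11.
No other chain overtakes it, so the finish is 27 days.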